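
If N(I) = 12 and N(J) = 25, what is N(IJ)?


N(IJ) = N(I) * N(J)
= 12 * 25
= 300

300


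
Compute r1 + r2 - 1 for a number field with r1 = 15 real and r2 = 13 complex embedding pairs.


By Dirichlet's unit theorem:
rank = r1 + r2 - 1
= 15 + 13 - 1
= 27

27


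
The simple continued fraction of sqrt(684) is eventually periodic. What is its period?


Run the CF algorithm for sqrt(684).
a_0 = floor(sqrt(684)) = 26; set m_0=0, q_0=1.
Recurrence: m' = q*a - m,  q' = (d - m'^2)/q,  a' = floor((a_0 + m')/q').
  step 1: m=26, q=8, a=6
  step 2: m=22, q=25, a=1
  step 3: m=3, q=27, a=1
  step 4: m=24, q=4, a=12
  step 5: m=24, q=27, a=1
  step 6: m=3, q=25, a=1
  step 7: m=22, q=8, a=6
  step 8: m=26, q=1, a=52
a_8 = 2*a_0 = 52, so the period closes here.
sqrt(684) = [26; 6, 1, 1, 12, 1, 1, 6, 52]
Period length = 8

8


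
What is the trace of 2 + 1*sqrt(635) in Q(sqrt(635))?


Tr(a + b*sqrt(d)) = (a + b*sqrt(d)) + (a - b*sqrt(d)) = 2a
= 2 * (2)
= 4

4


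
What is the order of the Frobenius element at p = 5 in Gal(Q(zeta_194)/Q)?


The Frobenius at p in Gal(Q(zeta_n)/Q) = (Z/nZ)* is the class of p, so its order is ord_194(5), the smallest k >= 1 with 5^k = 1 mod 194.
n = 194 = 2 * 97, phi(194) = 96; the order divides phi(n).
Divisors of 96: 1, 2, 3, 4, 6, 8, 12, 16, 24, 32, 48, 96
Repeated squaring mod 194: 5^1 = 5, 5^2 = 25, 5^4 = 43, 5^8 = 103, 5^16 = 133, 5^32 = 35, 5^64 = 61
Test divisors in increasing order:
  k=1: 5^1 = 5 mod 194
  k=2: 5^2 = 25 mod 194
  k=3: 5^3 = 25 * 5 = 125 mod 194
  k=4: 5^4 = 43 mod 194
  k=6: 5^6 = 43 * 25 = 105 mod 194
  k=8: 5^8 = 103 mod 194
  k=12: 5^12 = 103 * 43 = 161 mod 194
  k=16: 5^16 = 133 mod 194
  k=24: 5^24 = 133 * 103 = 119 mod 194
  k=32: 5^32 = 35 mod 194
  k=48: 5^48 = 35 * 133 = 193 mod 194
  k=96: 5^96 = 61 * 35 = 1 mod 194  <- first divisor giving 1
Order = 96

96


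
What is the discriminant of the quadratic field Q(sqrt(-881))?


For K = Q(sqrt(d)) with d squarefree: disc(K) = d if d = 1 mod 4, and disc(K) = 4d if d = 2 or 3 mod 4.
Here d = -881, and d mod 4 = 3.
d = 3 mod 4, not 1 (O_K = Z[sqrt(d)]), so disc(K) = 4d = 4 * (-881) = -3524

-3524


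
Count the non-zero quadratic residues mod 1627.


For prime p, the number of non-zero quadratic residues is (p-1)/2.
= (1627-1)/2
= 813

813


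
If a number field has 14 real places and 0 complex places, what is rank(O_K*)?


By Dirichlet's unit theorem:
rank = r1 + r2 - 1
= 14 + 0 - 1
= 13

13


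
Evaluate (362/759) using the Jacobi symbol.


Compute (362/759) via quadratic reciprocity:
  pull out 2: (2/759) = +1  (since 759 mod 8 = 7)
  reciprocity: (181/759) -> +(759/181)
  reduce: (35/181)
  reciprocity: (35/181) -> +(181/35)
  reduce: (6/35)
  pull out 2: (2/35) = -1  (since 35 mod 8 = 3)
  reciprocity: (3/35) -> -(35/3)
  reduce: (2/3)
  pull out 2: (2/3) = -1  (since 3 mod 8 = 3)
  (1/3) = 1
Product of signs = -1

-1


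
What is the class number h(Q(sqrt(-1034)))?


K = Q(sqrt(-1034)). d mod 4 = 2, so D = disc(K) = 4d = -4136
h(K) equals the number of primitive reduced positive-definite forms (a, b, c) = a*x^2 + b*x*y + c*y^2 with b^2 - 4ac = D,
where reduced means |b| <= a <= c, with b >= 0 whenever |b| = a or a = c, and primitive means gcd(a, b, c) = 1.
Reduced forces 3a^2 <= |D| = 4136, so 1 <= a <= 37; b must have the parity of D, and c = (b^2 - D)/(4a) must be an integer >= a.
Enumerate a = 1..37, b in [-a, a]:
  a=1: (1, 0, 1034)  [1]
  a=2: (2, 0, 517)  [1]
  a=3: (3, -2, 345), (3, 2, 345)  [2]
  a=4: none
  a=5: (5, -2, 207), (5, 2, 207)  [2]
  a=6: (6, -4, 173), (6, 4, 173)  [2]
  a=7: (7, -6, 149), (7, 6, 149)  [2]
  a=8: none
  a=9: (9, -2, 115), (9, 2, 115)  [2]
  a=10: (10, -8, 105), (10, 8, 105)  [2]
  a=11: (11, 0, 94)  [1]
  a=12..13: none
  a=14: (14, -8, 75), (14, 8, 75)  [2]
  a=15: (15, -8, 70), (15, -2, 69), (15, 2, 69), (15, 8, 70)  [4]
  a=16..17: none
  a=18: (18, -16, 61), (18, 16, 61)  [2]
  a=19: (19, -14, 57), (19, 14, 57)  [2]
  a=20: none
  a=21: (21, -20, 54), (21, -8, 50), (21, 8, 50), (21, 20, 54)  [4]
  a=22: (22, 0, 47)  [1]
  a=23: (23, -2, 45), (23, 2, 45)  [2]
  a=24: none
  a=25: (25, -8, 42), (25, 8, 42)  [2]
  a=26: none
  a=27: (27, -20, 42), (27, 20, 42)  [2]
  a=28..29: none
  a=30: (30, -28, 41), (30, -8, 35), (30, 8, 35), (30, 28, 41)  [4]
  a=31: (31, -24, 38), (31, 24, 38)  [2]
  a=32: none
  a=33: (33, -22, 35), (33, 22, 35)  [2]
  a=34..37: none
Total reduced forms: 1 + 1 + 2 + 2 + 2 + 2 + 2 + 2 + 1 + 2 + 4 + 2 + 2 + 4 + 1 + 2 + 2 + 2 + 4 + 2 + 2 = 44
h = 44

44


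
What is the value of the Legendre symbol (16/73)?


p = 73 is prime, so compute (16/73) with the reciprocity algorithm (Jacobi-symbol steps: pull out 2s via (2/n), flip via reciprocity, reduce):
  pull out 2: (2/73) = +1  (since 73 mod 8 = 1)
  pull out 2: (2/73) = +1  (since 73 mod 8 = 1)
  pull out 2: (2/73) = +1  (since 73 mod 8 = 1)
  pull out 2: (2/73) = +1  (since 73 mod 8 = 1)
  (1/73) = 1
Product of signs = 1
(16/73) = 1

1


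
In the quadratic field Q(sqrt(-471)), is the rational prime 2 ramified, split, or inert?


K = Q(sqrt(-471)). Since d mod 4 = 1, disc(K) = -471.
Check p | disc: -471 mod 2 = 1.
p=2 does not divide disc (d is 1 mod 4). 2 splits iff d = 1 mod 8.
d mod 8 = 1, so (d/2) = 1.
(d/p) = 1, so p splits: (p) = P*P' with e=1, f=1, g=2.
Therefore p is split.

split


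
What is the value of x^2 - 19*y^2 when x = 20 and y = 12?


x^2 - d*y^2
= 20^2 - 19*12^2
= 400 - 2736
= -2336

-2336


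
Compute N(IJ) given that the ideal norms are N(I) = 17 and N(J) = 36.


N(IJ) = N(I) * N(J)
= 17 * 36
= 612

612


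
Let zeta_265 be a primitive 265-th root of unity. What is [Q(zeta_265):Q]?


The degree equals Euler's totient phi(265).
265 = 5 * 53
phi(265) = 208

208


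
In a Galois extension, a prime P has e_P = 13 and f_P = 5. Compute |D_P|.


|D_P| = e * f
= 13 * 5
= 65

65


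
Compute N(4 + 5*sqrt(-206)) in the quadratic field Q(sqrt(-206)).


N(a + b*sqrt(d)) = a^2 - d*b^2
= (4)^2 - (-206)*(5)^2
= 16 + 5150
= 5166

5166


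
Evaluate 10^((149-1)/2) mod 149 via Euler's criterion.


p = 149 is prime and the exponent is (p-1)/2 = 74, so by Euler's criterion 10^74 = (10/149) = +1 or -1 mod 149.
Compute by square-and-multiply:
  74 = 64 + 8 + 2 (binary 1001010)
  Repeated squaring mod 149: 10^1 = 10, 10^2 = 100, 10^4 = 17, 10^8 = 140, 10^16 = 81, 10^32 = 5, 10^64 = 25
  10^74 = 10^64 * 10^8 * 10^2 = 25 * 140 * 100 mod 149
    25 * 140 = 3500 = 73 mod 149
    73 * 100 = 7300 = 148 mod 149
  10^74 = 148 mod 149
Result 148 = p - 1 = -1 mod 149: 10 is a quadratic non-residue mod 149. As a residue in [0, p-1] the value is 148.
10^74 mod 149 = 148

148


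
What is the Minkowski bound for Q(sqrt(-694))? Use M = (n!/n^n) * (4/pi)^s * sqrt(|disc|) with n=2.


d = -694, d mod 4 = 2, so disc(K) = 4d = -2776; |disc(K)| = 2776
Imaginary quadratic field, so n = 2, s = r2 = 1, r1 = 0
M = (n!/n^n) * (4/pi)^s * sqrt(|disc(K)|) = (2!/2^2) * (4/pi)^1 * sqrt(2776)
= 0.5 * 1.273240 * 52.687759
= 33.5421

33.5421


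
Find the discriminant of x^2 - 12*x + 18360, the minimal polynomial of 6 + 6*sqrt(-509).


The element 6 + 6*sqrt(-509) has minimal polynomial:
x^2 - 12*x + 18360
Discriminant = (-12)^2 - 4*(18360)
= 144 - 73440
= -73296

-73296


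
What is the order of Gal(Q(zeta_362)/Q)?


|Gal(Q(zeta_362)/Q)| = phi(362)
= 180

180


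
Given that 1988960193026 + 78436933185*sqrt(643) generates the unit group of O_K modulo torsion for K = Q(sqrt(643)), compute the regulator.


epsilon = 1988960193026 + 78436933185*sqrt(643)
= 3.9779e+12
R = ln(3.9779e+12)
= 29.0118

29.0118


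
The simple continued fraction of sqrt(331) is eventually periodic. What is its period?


Run the CF algorithm for sqrt(331).
a_0 = floor(sqrt(331)) = 18; set m_0=0, q_0=1.
Recurrence: m' = q*a - m,  q' = (d - m'^2)/q,  a' = floor((a_0 + m')/q').
  step 1: m=18, q=7, a=5
  step 2: m=17, q=6, a=5
  step 3: m=13, q=27, a=1
  step 4: m=14, q=5, a=6
  step 5: m=16, q=15, a=2
  step 6: m=14, q=9, a=3
  step 7: m=13, q=18, a=1
  step 8: m=5, q=17, a=1
  step 9: m=12, q=11, a=2
  step 10: m=10, q=21, a=1
  step 11: m=11, q=10, a=2
  step 12: m=9, q=25, a=1
  step 13: m=16, q=3, a=11
  step 14: m=17, q=14, a=2
  step 15: m=11, q=15, a=1
  step 16: m=4, q=21, a=1
  step 17: m=17, q=2, a=17
  step 18: m=17, q=21, a=1
  step 19: m=4, q=15, a=1
  step 20: m=11, q=14, a=2
  step 21: m=17, q=3, a=11
  step 22: m=16, q=25, a=1
  step 23: m=9, q=10, a=2
  step 24: m=11, q=21, a=1
  step 25: m=10, q=11, a=2
  step 26: m=12, q=17, a=1
  step 27: m=5, q=18, a=1
  step 28: m=13, q=9, a=3
  step 29: m=14, q=15, a=2
  step 30: m=16, q=5, a=6
  step 31: m=14, q=27, a=1
  step 32: m=13, q=6, a=5
  step 33: m=17, q=7, a=5
  step 34: m=18, q=1, a=36
a_34 = 2*a_0 = 36, so the period closes here.
sqrt(331) = [18; 5, 5, 1, 6, 2, 3, 1, 1, 2, 1, 2, 1, 11, 2, 1, 1, 17, 1, 1, 2, 11, 1, 2, 1, 2, 1, 1, 3, 2, 6, 1, 5, 5, 36]
Period length = 34

34


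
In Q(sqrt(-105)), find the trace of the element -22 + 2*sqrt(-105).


Tr(a + b*sqrt(d)) = (a + b*sqrt(d)) + (a - b*sqrt(d)) = 2a
= 2 * (-22)
= -44

-44


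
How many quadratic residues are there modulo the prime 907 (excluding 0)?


For prime p, the number of non-zero quadratic residues is (p-1)/2.
= (907-1)/2
= 453

453


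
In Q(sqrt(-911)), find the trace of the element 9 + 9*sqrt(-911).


Tr(a + b*sqrt(d)) = (a + b*sqrt(d)) + (a - b*sqrt(d)) = 2a
= 2 * (9)
= 18

18


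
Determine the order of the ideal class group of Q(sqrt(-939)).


K = Q(sqrt(-939)). d mod 4 = 1, so D = disc(K) = d = -939
h(K) equals the number of primitive reduced positive-definite forms (a, b, c) = a*x^2 + b*x*y + c*y^2 with b^2 - 4ac = D,
where reduced means |b| <= a <= c, with b >= 0 whenever |b| = a or a = c, and primitive means gcd(a, b, c) = 1.
Reduced forces 3a^2 <= |D| = 939, so 1 <= a <= 17; b must have the parity of D, and c = (b^2 - D)/(4a) must be an integer >= a.
Enumerate a = 1..17, b in [-a, a]:
  a=1: (1, 1, 235)  [1]
  a=2: none
  a=3: (3, 3, 79)  [1]
  a=4: none
  a=5: (5, -1, 47), (5, 1, 47)  [2]
  a=6..12: none
  a=13: (13, -7, 19), (13, 7, 19)  [2]
  a=14: none
  a=15: (15, -9, 17), (15, 9, 17)  [2]
  a=16..17: none
Total reduced forms: 1 + 1 + 2 + 2 + 2 = 8
h = 8

8


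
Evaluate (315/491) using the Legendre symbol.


p = 491 is prime, so compute (315/491) with the reciprocity algorithm (Jacobi-symbol steps: pull out 2s via (2/n), flip via reciprocity, reduce):
  reciprocity: (315/491) -> -(491/315)
  reduce: (176/315)
  pull out 2: (2/315) = -1  (since 315 mod 8 = 3)
  pull out 2: (2/315) = -1  (since 315 mod 8 = 3)
  pull out 2: (2/315) = -1  (since 315 mod 8 = 3)
  pull out 2: (2/315) = -1  (since 315 mod 8 = 3)
  reciprocity: (11/315) -> -(315/11)
  reduce: (7/11)
  reciprocity: (7/11) -> -(11/7)
  reduce: (4/7)
  pull out 2: (2/7) = +1  (since 7 mod 8 = 7)
  pull out 2: (2/7) = +1  (since 7 mod 8 = 7)
  (1/7) = 1
Product of signs = -1
(315/491) = -1

-1


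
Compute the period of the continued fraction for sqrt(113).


Run the CF algorithm for sqrt(113).
a_0 = floor(sqrt(113)) = 10; set m_0=0, q_0=1.
Recurrence: m' = q*a - m,  q' = (d - m'^2)/q,  a' = floor((a_0 + m')/q').
  step 1: m=10, q=13, a=1
  step 2: m=3, q=8, a=1
  step 3: m=5, q=11, a=1
  step 4: m=6, q=7, a=2
  step 5: m=8, q=7, a=2
  step 6: m=6, q=11, a=1
  step 7: m=5, q=8, a=1
  step 8: m=3, q=13, a=1
  step 9: m=10, q=1, a=20
a_9 = 2*a_0 = 20, so the period closes here.
sqrt(113) = [10; 1, 1, 1, 2, 2, 1, 1, 1, 20]
Period length = 9

9


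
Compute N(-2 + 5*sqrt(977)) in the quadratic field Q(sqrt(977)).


N(a + b*sqrt(d)) = a^2 - d*b^2
= (-2)^2 - (977)*(5)^2
= 4 - 24425
= -24421

-24421


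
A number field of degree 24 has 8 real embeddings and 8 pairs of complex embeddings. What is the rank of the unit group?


By Dirichlet's unit theorem:
rank = r1 + r2 - 1
= 8 + 8 - 1
= 15

15


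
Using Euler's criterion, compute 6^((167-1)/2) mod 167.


p = 167 is prime and the exponent is (p-1)/2 = 83, so by Euler's criterion 6^83 = (6/167) = +1 or -1 mod 167.
Compute by square-and-multiply:
  83 = 64 + 16 + 2 + 1 (binary 1010011)
  Repeated squaring mod 167: 6^1 = 6, 6^2 = 36, 6^4 = 127, 6^8 = 97, 6^16 = 57, 6^32 = 76, 6^64 = 98
  6^83 = 6^64 * 6^16 * 6^2 * 6^1 = 98 * 57 * 36 * 6 mod 167
    98 * 57 = 5586 = 75 mod 167
    75 * 36 = 2700 = 28 mod 167
    28 * 6 = 168 = 1 mod 167
  6^83 = 1 mod 167
Result 1: 6 is a quadratic residue mod 167.
6^83 mod 167 = 1

1


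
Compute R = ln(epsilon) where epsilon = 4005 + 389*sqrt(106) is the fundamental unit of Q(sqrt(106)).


epsilon = 4005 + 389*sqrt(106)
= 8010.0001
R = ln(8010.0001)
= 8.9884

8.9884


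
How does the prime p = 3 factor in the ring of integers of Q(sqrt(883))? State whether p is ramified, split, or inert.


K = Q(sqrt(883)). Since d mod 4 = 3, disc(K) = 3532.
Check p | disc: 3532 mod 3 = 1.
p does not divide disc. Compute Legendre symbol (d/p):
1^((3-1)/2) mod 3 = 1
(d/p) = 1, so p splits: (p) = P*P' with e=1, f=1, g=2.
Therefore p is split.

split


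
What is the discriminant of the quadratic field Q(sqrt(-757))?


For K = Q(sqrt(d)) with d squarefree: disc(K) = d if d = 1 mod 4, and disc(K) = 4d if d = 2 or 3 mod 4.
Here d = -757, and d mod 4 = 3.
d = 3 mod 4, not 1 (O_K = Z[sqrt(d)]), so disc(K) = 4d = 4 * (-757) = -3028

-3028


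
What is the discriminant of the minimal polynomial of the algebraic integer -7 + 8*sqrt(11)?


The element -7 + 8*sqrt(11) has minimal polynomial:
x^2 + 14*x - 655
Discriminant = (14)^2 - 4*(-655)
= 196 + 2620
= 2816

2816


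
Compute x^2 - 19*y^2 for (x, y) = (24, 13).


x^2 - d*y^2
= 24^2 - 19*13^2
= 576 - 3211
= -2635

-2635


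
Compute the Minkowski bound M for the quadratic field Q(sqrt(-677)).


d = -677, d mod 4 = 3, so disc(K) = 4d = -2708; |disc(K)| = 2708
Imaginary quadratic field, so n = 2, s = r2 = 1, r1 = 0
M = (n!/n^n) * (4/pi)^s * sqrt(|disc(K)|) = (2!/2^2) * (4/pi)^1 * sqrt(2708)
= 0.5 * 1.273240 * 52.038447
= 33.1287

33.1287


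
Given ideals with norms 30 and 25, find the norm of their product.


N(IJ) = N(I) * N(J)
= 30 * 25
= 750

750


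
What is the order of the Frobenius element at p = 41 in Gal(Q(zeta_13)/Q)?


The Frobenius at p in Gal(Q(zeta_n)/Q) = (Z/nZ)* is the class of p, so its order is ord_13(41), the smallest k >= 1 with 41^k = 1 mod 13.
n = 13 = 13, phi(13) = 12; the order divides phi(n).
Divisors of 12: 1, 2, 3, 4, 6, 12
Repeated squaring mod 13: 41^1 = 2, 41^2 = 4, 41^4 = 3, 41^8 = 9
Test divisors in increasing order:
  k=1: 41^1 = 2 mod 13
  k=2: 41^2 = 4 mod 13
  k=3: 41^3 = 4 * 2 = 8 mod 13
  k=4: 41^4 = 3 mod 13
  k=6: 41^6 = 3 * 4 = 12 mod 13
  k=12: 41^12 = 9 * 3 = 1 mod 13  <- first divisor giving 1
Order = 12

12


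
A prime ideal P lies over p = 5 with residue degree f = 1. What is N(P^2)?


N(P^a) = p^(a*f)
= 5^(2*1)
= 5^2
= 25

25


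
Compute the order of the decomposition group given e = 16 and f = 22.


|D_P| = e * f
= 16 * 22
= 352

352


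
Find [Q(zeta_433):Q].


The degree equals Euler's totient phi(433).
433 = 433
phi(433) = 432

432


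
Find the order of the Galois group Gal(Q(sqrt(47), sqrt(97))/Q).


The 2 square roots of distinct primes are multiplicatively independent over Q,
so [K:Q] = 2^2 and Gal(K/Q) is isomorphic to (Z/2Z)^2.
|Gal| = 2^2 = 4

4


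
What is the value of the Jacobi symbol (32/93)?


Compute (32/93) via quadratic reciprocity:
  pull out 2: (2/93) = -1  (since 93 mod 8 = 5)
  pull out 2: (2/93) = -1  (since 93 mod 8 = 5)
  pull out 2: (2/93) = -1  (since 93 mod 8 = 5)
  pull out 2: (2/93) = -1  (since 93 mod 8 = 5)
  pull out 2: (2/93) = -1  (since 93 mod 8 = 5)
  (1/93) = 1
Product of signs = -1

-1


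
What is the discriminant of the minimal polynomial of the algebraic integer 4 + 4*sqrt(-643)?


The element 4 + 4*sqrt(-643) has minimal polynomial:
x^2 - 8*x + 10304
Discriminant = (-8)^2 - 4*(10304)
= 64 - 41216
= -41152

-41152


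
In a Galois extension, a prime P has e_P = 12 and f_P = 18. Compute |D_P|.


|D_P| = e * f
= 12 * 18
= 216

216


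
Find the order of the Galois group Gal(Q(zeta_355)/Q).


|Gal(Q(zeta_355)/Q)| = phi(355)
= 280

280


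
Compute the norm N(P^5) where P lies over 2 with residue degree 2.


N(P^a) = p^(a*f)
= 2^(5*2)
= 2^10
= 1024

1024


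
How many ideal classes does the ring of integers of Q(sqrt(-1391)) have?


K = Q(sqrt(-1391)). d mod 4 = 1, so D = disc(K) = d = -1391
h(K) equals the number of primitive reduced positive-definite forms (a, b, c) = a*x^2 + b*x*y + c*y^2 with b^2 - 4ac = D,
where reduced means |b| <= a <= c, with b >= 0 whenever |b| = a or a = c, and primitive means gcd(a, b, c) = 1.
Reduced forces 3a^2 <= |D| = 1391, so 1 <= a <= 21; b must have the parity of D, and c = (b^2 - D)/(4a) must be an integer >= a.
Enumerate a = 1..21, b in [-a, a]:
  a=1: (1, 1, 348)  [1]
  a=2: (2, -1, 174), (2, 1, 174)  [2]
  a=3: (3, -1, 116), (3, 1, 116)  [2]
  a=4: (4, -1, 87), (4, 1, 87)  [2]
  a=5: (5, -3, 70), (5, 3, 70)  [2]
  a=6: (6, -5, 59), (6, -1, 58), (6, 1, 58), (6, 5, 59)  [4]
  a=7: (7, -3, 50), (7, 3, 50)  [2]
  a=8: (8, -7, 45), (8, 7, 45)  [2]
  a=9: (9, -7, 40), (9, 7, 40)  [2]
  a=10: (10, -7, 36), (10, -3, 35), (10, 3, 35), (10, 7, 36)  [4]
  a=11: none
  a=12: (12, -7, 30), (12, -1, 29), (12, 1, 29), (12, 7, 30)  [4]
  a=13: (13, 13, 30)  [1]
  a=14: (14, -11, 27), (14, -3, 25), (14, 3, 25), (14, 11, 27)  [4]
  a=15: (15, -13, 26), (15, -7, 24), (15, 7, 24), (15, 13, 26)  [4]
  a=16: (16, -9, 23), (16, 9, 23)  [2]
  a=17: none
  a=18: (18, -11, 21), (18, -7, 20), (18, 7, 20), (18, 11, 21)  [4]
  a=19: none
  a=20: (20, -17, 21), (20, 17, 21)  [2]
  a=21: none
Total reduced forms: 1 + 2 + 2 + 2 + 2 + 4 + 2 + 2 + 2 + 4 + 4 + 1 + 4 + 4 + 2 + 4 + 2 = 44
h = 44

44


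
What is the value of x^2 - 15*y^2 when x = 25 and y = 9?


x^2 - d*y^2
= 25^2 - 15*9^2
= 625 - 1215
= -590

-590


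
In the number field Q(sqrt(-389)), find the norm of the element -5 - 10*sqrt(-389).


N(a + b*sqrt(d)) = a^2 - d*b^2
= (-5)^2 - (-389)*(-10)^2
= 25 + 38900
= 38925

38925


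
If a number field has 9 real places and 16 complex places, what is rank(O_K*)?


By Dirichlet's unit theorem:
rank = r1 + r2 - 1
= 9 + 16 - 1
= 24

24


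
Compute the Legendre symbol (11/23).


p = 23 is prime, so compute (11/23) with the reciprocity algorithm (Jacobi-symbol steps: pull out 2s via (2/n), flip via reciprocity, reduce):
  reciprocity: (11/23) -> -(23/11)
  reduce: (1/11)
  (1/11) = 1
Product of signs = -1
(11/23) = -1

-1


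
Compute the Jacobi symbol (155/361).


Compute (155/361) via quadratic reciprocity:
  reciprocity: (155/361) -> +(361/155)
  reduce: (51/155)
  reciprocity: (51/155) -> -(155/51)
  reduce: (2/51)
  pull out 2: (2/51) = -1  (since 51 mod 8 = 3)
  (1/51) = 1
Product of signs = 1

1


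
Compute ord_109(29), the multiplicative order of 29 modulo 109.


We want ord_109(29), the smallest k >= 1 with 29^k = 1 mod 109.
n = 109 = 109, phi(109) = 108; the order divides phi(n).
Divisors of 108: 1, 2, 3, 4, 6, 9, 12, 18, 27, 36, 54, 108
Repeated squaring mod 109: 29^1 = 29, 29^2 = 78, 29^4 = 89, 29^8 = 73, 29^16 = 97, 29^32 = 35, 29^64 = 26
Test divisors in increasing order:
  k=1: 29^1 = 29 mod 109
  k=2: 29^2 = 78 mod 109
  k=3: 29^3 = 78 * 29 = 82 mod 109
  k=4: 29^4 = 89 mod 109
  k=6: 29^6 = 89 * 78 = 75 mod 109
  k=9: 29^9 = 73 * 29 = 46 mod 109
  k=12: 29^12 = 73 * 89 = 66 mod 109
  k=18: 29^18 = 97 * 78 = 45 mod 109
  k=27: 29^27 = 97 * 73 * 78 * 29 = 108 mod 109
  k=36: 29^36 = 35 * 89 = 63 mod 109
  k=54: 29^54 = 35 * 97 * 89 * 78 = 1 mod 109  <- first divisor giving 1
Order = 54

54


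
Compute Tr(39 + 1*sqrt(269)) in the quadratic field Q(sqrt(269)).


Tr(a + b*sqrt(d)) = (a + b*sqrt(d)) + (a - b*sqrt(d)) = 2a
= 2 * (39)
= 78

78


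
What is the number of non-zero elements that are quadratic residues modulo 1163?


For prime p, the number of non-zero quadratic residues is (p-1)/2.
= (1163-1)/2
= 581

581


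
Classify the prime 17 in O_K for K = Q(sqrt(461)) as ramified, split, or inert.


K = Q(sqrt(461)). Since d mod 4 = 1, disc(K) = 461.
Check p | disc: 461 mod 17 = 2.
p does not divide disc. Compute Legendre symbol (d/p):
2^((17-1)/2) mod 17 = 1
(d/p) = 1, so p splits: (p) = P*P' with e=1, f=1, g=2.
Therefore p is split.

split


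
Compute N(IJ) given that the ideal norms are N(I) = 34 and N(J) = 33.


N(IJ) = N(I) * N(J)
= 34 * 33
= 1122

1122


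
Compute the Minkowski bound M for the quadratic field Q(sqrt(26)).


d = 26, d mod 4 = 2, so disc(K) = 4d = 104; |disc(K)| = 104
Real quadratic field, so n = 2, s = r2 = 0, r1 = 2
M = (n!/n^n) * (4/pi)^s * sqrt(|disc(K)|) = (2!/2^2) * (4/pi)^0 * sqrt(104)
= 0.5 * 1.000000 * 10.198039
= 5.0990

5.0990


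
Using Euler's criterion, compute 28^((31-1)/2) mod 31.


p = 31 is prime and the exponent is (p-1)/2 = 15, so by Euler's criterion 28^15 = (28/31) = +1 or -1 mod 31.
Compute by square-and-multiply:
  15 = 8 + 4 + 2 + 1 (binary 1111)
  Repeated squaring mod 31: 28^1 = 28, 28^2 = 9, 28^4 = 19, 28^8 = 20
  28^15 = 28^8 * 28^4 * 28^2 * 28^1 = 20 * 19 * 9 * 28 mod 31
    20 * 19 = 380 = 8 mod 31
    8 * 9 = 72 = 10 mod 31
    10 * 28 = 280 = 1 mod 31
  28^15 = 1 mod 31
Result 1: 28 is a quadratic residue mod 31.
28^15 mod 31 = 1

1


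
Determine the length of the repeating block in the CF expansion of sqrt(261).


Run the CF algorithm for sqrt(261).
a_0 = floor(sqrt(261)) = 16; set m_0=0, q_0=1.
Recurrence: m' = q*a - m,  q' = (d - m'^2)/q,  a' = floor((a_0 + m')/q').
  step 1: m=16, q=5, a=6
  step 2: m=14, q=13, a=2
  step 3: m=12, q=9, a=3
  step 4: m=15, q=4, a=7
  step 5: m=13, q=23, a=1
  step 6: m=10, q=7, a=3
  step 7: m=11, q=20, a=1
  step 8: m=9, q=9, a=2
  step 9: m=9, q=20, a=1
  step 10: m=11, q=7, a=3
  step 11: m=10, q=23, a=1
  step 12: m=13, q=4, a=7
  step 13: m=15, q=9, a=3
  step 14: m=12, q=13, a=2
  step 15: m=14, q=5, a=6
  step 16: m=16, q=1, a=32
a_16 = 2*a_0 = 32, so the period closes here.
sqrt(261) = [16; 6, 2, 3, 7, 1, 3, 1, 2, 1, 3, 1, 7, 3, 2, 6, 32]
Period length = 16

16


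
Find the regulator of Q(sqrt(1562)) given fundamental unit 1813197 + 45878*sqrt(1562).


epsilon = 1813197 + 45878*sqrt(1562)
= 3.6264e+06
R = ln(3.6264e+06)
= 15.1037

15.1037


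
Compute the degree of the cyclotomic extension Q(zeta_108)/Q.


The degree equals Euler's totient phi(108).
108 = 2^2 * 3^3
phi(108) = 36

36


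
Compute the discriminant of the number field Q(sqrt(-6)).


For K = Q(sqrt(d)) with d squarefree: disc(K) = d if d = 1 mod 4, and disc(K) = 4d if d = 2 or 3 mod 4.
Here d = -6, and d mod 4 = 2.
d = 2 mod 4, not 1 (O_K = Z[sqrt(d)]), so disc(K) = 4d = 4 * (-6) = -24

-24


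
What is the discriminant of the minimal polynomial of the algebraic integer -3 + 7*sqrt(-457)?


The element -3 + 7*sqrt(-457) has minimal polynomial:
x^2 + 6*x + 22402
Discriminant = (6)^2 - 4*(22402)
= 36 - 89608
= -89572

-89572


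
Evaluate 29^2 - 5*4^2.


x^2 - d*y^2
= 29^2 - 5*4^2
= 841 - 80
= 761

761


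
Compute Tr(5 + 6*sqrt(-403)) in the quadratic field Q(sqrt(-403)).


Tr(a + b*sqrt(d)) = (a + b*sqrt(d)) + (a - b*sqrt(d)) = 2a
= 2 * (5)
= 10

10


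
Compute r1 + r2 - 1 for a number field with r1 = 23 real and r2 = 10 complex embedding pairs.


By Dirichlet's unit theorem:
rank = r1 + r2 - 1
= 23 + 10 - 1
= 32

32


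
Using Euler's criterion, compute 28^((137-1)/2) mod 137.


p = 137 is prime and the exponent is (p-1)/2 = 68, so by Euler's criterion 28^68 = (28/137) = +1 or -1 mod 137.
Compute by square-and-multiply:
  68 = 64 + 4 (binary 1000100)
  Repeated squaring mod 137: 28^1 = 28, 28^2 = 99, 28^4 = 74, 28^8 = 133, 28^16 = 16, 28^32 = 119, 28^64 = 50
  28^68 = 28^64 * 28^4 = 50 * 74 mod 137
    50 * 74 = 3700 = 1 mod 137
  28^68 = 1 mod 137
Result 1: 28 is a quadratic residue mod 137.
28^68 mod 137 = 1

1


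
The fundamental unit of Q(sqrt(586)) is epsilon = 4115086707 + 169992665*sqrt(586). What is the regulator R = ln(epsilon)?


epsilon = 4115086707 + 169992665*sqrt(586)
= 8.2302e+09
R = ln(8.2302e+09)
= 22.8311

22.8311


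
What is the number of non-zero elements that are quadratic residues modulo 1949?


For prime p, the number of non-zero quadratic residues is (p-1)/2.
= (1949-1)/2
= 974

974


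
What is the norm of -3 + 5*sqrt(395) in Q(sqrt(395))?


N(a + b*sqrt(d)) = a^2 - d*b^2
= (-3)^2 - (395)*(5)^2
= 9 - 9875
= -9866

-9866


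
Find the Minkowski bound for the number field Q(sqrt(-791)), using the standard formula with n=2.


d = -791, d mod 4 = 1, so disc(K) = d = -791; |disc(K)| = 791
Imaginary quadratic field, so n = 2, s = r2 = 1, r1 = 0
M = (n!/n^n) * (4/pi)^s * sqrt(|disc(K)|) = (2!/2^2) * (4/pi)^1 * sqrt(791)
= 0.5 * 1.273240 * 28.124722
= 17.9048

17.9048


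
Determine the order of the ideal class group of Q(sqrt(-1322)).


K = Q(sqrt(-1322)). d mod 4 = 2, so D = disc(K) = 4d = -5288
h(K) equals the number of primitive reduced positive-definite forms (a, b, c) = a*x^2 + b*x*y + c*y^2 with b^2 - 4ac = D,
where reduced means |b| <= a <= c, with b >= 0 whenever |b| = a or a = c, and primitive means gcd(a, b, c) = 1.
Reduced forces 3a^2 <= |D| = 5288, so 1 <= a <= 41; b must have the parity of D, and c = (b^2 - D)/(4a) must be an integer >= a.
Enumerate a = 1..41, b in [-a, a]:
  a=1: (1, 0, 1322)  [1]
  a=2: (2, 0, 661)  [1]
  a=3: (3, -2, 441), (3, 2, 441)  [2]
  a=4..5: none
  a=6: (6, -4, 221), (6, 4, 221)  [2]
  a=7: (7, -2, 189), (7, 2, 189)  [2]
  a=8: none
  a=9: (9, -2, 147), (9, 2, 147)  [2]
  a=10: none
  a=11: (11, -6, 121), (11, 6, 121)  [2]
  a=12: none
  a=13: (13, -4, 102), (13, 4, 102)  [2]
  a=14: (14, -12, 97), (14, 12, 97)  [2]
  a=15..16: none
  a=17: (17, -4, 78), (17, 4, 78)  [2]
  a=18: (18, -16, 77), (18, 16, 77)  [2]
  a=19..20: none
  a=21: (21, -16, 66), (21, -2, 63), (21, 2, 63), (21, 16, 66)  [4]
  a=22: (22, -16, 63), (22, 16, 63)  [2]
  a=23: (23, -18, 61), (23, 18, 61)  [2]
  a=24..25: none
  a=26: (26, -4, 51), (26, 4, 51)  [2]
  a=27: (27, -2, 49), (27, 2, 49)  [2]
  a=28..32: none
  a=33: (33, -28, 46), (33, -16, 42), (33, 16, 42), (33, 28, 46)  [4]
  a=34: (34, -4, 39), (34, 4, 39)  [2]
  a=35..36: none
  a=37: (37, -22, 39), (37, 22, 39)  [2]
  a=38..40: none
  a=41: (41, -40, 42), (41, 40, 42)  [2]
Total reduced forms: 1 + 1 + 2 + 2 + 2 + 2 + 2 + 2 + 2 + 2 + 2 + 4 + 2 + 2 + 2 + 2 + 4 + 2 + 2 + 2 = 42
h = 42

42


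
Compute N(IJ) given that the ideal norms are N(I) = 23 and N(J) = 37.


N(IJ) = N(I) * N(J)
= 23 * 37
= 851

851


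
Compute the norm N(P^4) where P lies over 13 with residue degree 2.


N(P^a) = p^(a*f)
= 13^(4*2)
= 13^8
= 815730721

815730721


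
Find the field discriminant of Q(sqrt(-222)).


For K = Q(sqrt(d)) with d squarefree: disc(K) = d if d = 1 mod 4, and disc(K) = 4d if d = 2 or 3 mod 4.
Here d = -222, and d mod 4 = 2.
d = 2 mod 4, not 1 (O_K = Z[sqrt(d)]), so disc(K) = 4d = 4 * (-222) = -888

-888


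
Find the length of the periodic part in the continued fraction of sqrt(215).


Run the CF algorithm for sqrt(215).
a_0 = floor(sqrt(215)) = 14; set m_0=0, q_0=1.
Recurrence: m' = q*a - m,  q' = (d - m'^2)/q,  a' = floor((a_0 + m')/q').
  step 1: m=14, q=19, a=1
  step 2: m=5, q=10, a=1
  step 3: m=5, q=19, a=1
  step 4: m=14, q=1, a=28
a_4 = 2*a_0 = 28, so the period closes here.
sqrt(215) = [14; 1, 1, 1, 28]
Period length = 4

4


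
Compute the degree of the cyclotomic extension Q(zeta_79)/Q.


The degree equals Euler's totient phi(79).
79 = 79
phi(79) = 78

78


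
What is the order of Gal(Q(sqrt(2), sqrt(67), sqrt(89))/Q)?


The 3 square roots of distinct primes are multiplicatively independent over Q,
so [K:Q] = 2^3 and Gal(K/Q) is isomorphic to (Z/2Z)^3.
|Gal| = 2^3 = 8

8


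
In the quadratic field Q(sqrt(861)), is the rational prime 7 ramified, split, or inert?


K = Q(sqrt(861)). Since d mod 4 = 1, disc(K) = 861.
Check p | disc: 861 mod 7 = 0.
p divides disc, so p ramifies: (p) = P^2 with e=2, f=1, g=1.
Therefore p is ramified.

ramified


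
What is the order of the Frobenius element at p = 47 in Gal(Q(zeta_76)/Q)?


The Frobenius at p in Gal(Q(zeta_n)/Q) = (Z/nZ)* is the class of p, so its order is ord_76(47), the smallest k >= 1 with 47^k = 1 mod 76.
n = 76 = 2^2 * 19, phi(76) = 36; the order divides phi(n).
Divisors of 36: 1, 2, 3, 4, 6, 9, 12, 18, 36
Repeated squaring mod 76: 47^1 = 47, 47^2 = 5, 47^4 = 25, 47^8 = 17, 47^16 = 61, 47^32 = 73
Test divisors in increasing order:
  k=1: 47^1 = 47 mod 76
  k=2: 47^2 = 5 mod 76
  k=3: 47^3 = 5 * 47 = 7 mod 76
  k=4: 47^4 = 25 mod 76
  k=6: 47^6 = 25 * 5 = 49 mod 76
  k=9: 47^9 = 17 * 47 = 39 mod 76
  k=12: 47^12 = 17 * 25 = 45 mod 76
  k=18: 47^18 = 61 * 5 = 1 mod 76  <- first divisor giving 1
Order = 18

18


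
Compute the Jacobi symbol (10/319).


Compute (10/319) via quadratic reciprocity:
  pull out 2: (2/319) = +1  (since 319 mod 8 = 7)
  reciprocity: (5/319) -> +(319/5)
  reduce: (4/5)
  pull out 2: (2/5) = -1  (since 5 mod 8 = 5)
  pull out 2: (2/5) = -1  (since 5 mod 8 = 5)
  (1/5) = 1
Product of signs = 1

1


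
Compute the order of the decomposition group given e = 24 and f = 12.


|D_P| = e * f
= 24 * 12
= 288

288


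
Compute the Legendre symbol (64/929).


p = 929 is prime, so compute (64/929) with the reciprocity algorithm (Jacobi-symbol steps: pull out 2s via (2/n), flip via reciprocity, reduce):
  pull out 2: (2/929) = +1  (since 929 mod 8 = 1)
  pull out 2: (2/929) = +1  (since 929 mod 8 = 1)
  pull out 2: (2/929) = +1  (since 929 mod 8 = 1)
  pull out 2: (2/929) = +1  (since 929 mod 8 = 1)
  pull out 2: (2/929) = +1  (since 929 mod 8 = 1)
  pull out 2: (2/929) = +1  (since 929 mod 8 = 1)
  (1/929) = 1
Product of signs = 1
(64/929) = 1

1


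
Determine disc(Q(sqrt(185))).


For K = Q(sqrt(d)) with d squarefree: disc(K) = d if d = 1 mod 4, and disc(K) = 4d if d = 2 or 3 mod 4.
Here d = 185, and d mod 4 = 1.
d = 1 mod 4 (O_K = Z[(1+sqrt(d))/2]), so disc(K) = d = 185

185


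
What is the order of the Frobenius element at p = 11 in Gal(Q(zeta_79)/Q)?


The Frobenius at p in Gal(Q(zeta_n)/Q) = (Z/nZ)* is the class of p, so its order is ord_79(11), the smallest k >= 1 with 11^k = 1 mod 79.
n = 79 = 79, phi(79) = 78; the order divides phi(n).
Divisors of 78: 1, 2, 3, 6, 13, 26, 39, 78
Repeated squaring mod 79: 11^1 = 11, 11^2 = 42, 11^4 = 26, 11^8 = 44, 11^16 = 40, 11^32 = 20, 11^64 = 5
Test divisors in increasing order:
  k=1: 11^1 = 11 mod 79
  k=2: 11^2 = 42 mod 79
  k=3: 11^3 = 42 * 11 = 67 mod 79
  k=6: 11^6 = 26 * 42 = 65 mod 79
  k=13: 11^13 = 44 * 26 * 11 = 23 mod 79
  k=26: 11^26 = 40 * 44 * 42 = 55 mod 79
  k=39: 11^39 = 20 * 26 * 42 * 11 = 1 mod 79  <- first divisor giving 1
Order = 39

39


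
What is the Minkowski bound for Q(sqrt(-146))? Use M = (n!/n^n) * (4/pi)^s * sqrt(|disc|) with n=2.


d = -146, d mod 4 = 2, so disc(K) = 4d = -584; |disc(K)| = 584
Imaginary quadratic field, so n = 2, s = r2 = 1, r1 = 0
M = (n!/n^n) * (4/pi)^s * sqrt(|disc(K)|) = (2!/2^2) * (4/pi)^1 * sqrt(584)
= 0.5 * 1.273240 * 24.166092
= 15.3846

15.3846


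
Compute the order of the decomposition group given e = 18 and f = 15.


|D_P| = e * f
= 18 * 15
= 270

270


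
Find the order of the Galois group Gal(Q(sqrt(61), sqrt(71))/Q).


The 2 square roots of distinct primes are multiplicatively independent over Q,
so [K:Q] = 2^2 and Gal(K/Q) is isomorphic to (Z/2Z)^2.
|Gal| = 2^2 = 4

4


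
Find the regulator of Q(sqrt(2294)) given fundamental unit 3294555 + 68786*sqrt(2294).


epsilon = 3294555 + 68786*sqrt(2294)
= 6.5891e+06
R = ln(6.5891e+06)
= 15.7009

15.7009


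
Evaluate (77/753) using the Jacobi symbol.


Compute (77/753) via quadratic reciprocity:
  reciprocity: (77/753) -> +(753/77)
  reduce: (60/77)
  pull out 2: (2/77) = -1  (since 77 mod 8 = 5)
  pull out 2: (2/77) = -1  (since 77 mod 8 = 5)
  reciprocity: (15/77) -> +(77/15)
  reduce: (2/15)
  pull out 2: (2/15) = +1  (since 15 mod 8 = 7)
  (1/15) = 1
Product of signs = 1

1


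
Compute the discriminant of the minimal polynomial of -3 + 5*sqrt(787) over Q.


The element -3 + 5*sqrt(787) has minimal polynomial:
x^2 + 6*x - 19666
Discriminant = (6)^2 - 4*(-19666)
= 36 + 78664
= 78700

78700


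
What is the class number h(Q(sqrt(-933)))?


K = Q(sqrt(-933)). d mod 4 = 3, so D = disc(K) = 4d = -3732
h(K) equals the number of primitive reduced positive-definite forms (a, b, c) = a*x^2 + b*x*y + c*y^2 with b^2 - 4ac = D,
where reduced means |b| <= a <= c, with b >= 0 whenever |b| = a or a = c, and primitive means gcd(a, b, c) = 1.
Reduced forces 3a^2 <= |D| = 3732, so 1 <= a <= 35; b must have the parity of D, and c = (b^2 - D)/(4a) must be an integer >= a.
Enumerate a = 1..35, b in [-a, a]:
  a=1: (1, 0, 933)  [1]
  a=2: (2, 2, 467)  [1]
  a=3: (3, 0, 311)  [1]
  a=4..5: none
  a=6: (6, 6, 157)  [1]
  a=7..12: none
  a=13: (13, -8, 73), (13, 8, 73)  [2]
  a=14..16: none
  a=17: (17, -12, 57), (17, 12, 57)  [2]
  a=18: none
  a=19: (19, -12, 51), (19, 12, 51)  [2]
  a=20..25: none
  a=26: (26, -18, 39), (26, 18, 39)  [2]
  a=27..28: none
  a=29: (29, -26, 38), (29, 26, 38)  [2]
  a=30: none
  a=31: (31, -22, 34), (31, 22, 34)  [2]
  a=32..35: none
Total reduced forms: 1 + 1 + 1 + 1 + 2 + 2 + 2 + 2 + 2 + 2 = 16
h = 16

16


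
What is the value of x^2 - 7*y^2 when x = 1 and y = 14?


x^2 - d*y^2
= 1^2 - 7*14^2
= 1 - 1372
= -1371

-1371


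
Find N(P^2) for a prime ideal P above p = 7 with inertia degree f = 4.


N(P^a) = p^(a*f)
= 7^(2*4)
= 7^8
= 5764801

5764801


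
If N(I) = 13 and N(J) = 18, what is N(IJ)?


N(IJ) = N(I) * N(J)
= 13 * 18
= 234

234


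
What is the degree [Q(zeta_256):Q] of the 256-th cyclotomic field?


The degree equals Euler's totient phi(256).
256 = 2^8
phi(256) = 128

128


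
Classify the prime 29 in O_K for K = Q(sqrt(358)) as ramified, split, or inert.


K = Q(sqrt(358)). Since d mod 4 = 2, disc(K) = 1432.
Check p | disc: 1432 mod 29 = 11.
p does not divide disc. Compute Legendre symbol (d/p):
10^((29-1)/2) mod 29 = -1
(d/p) = -1, so p is inert: (p) stays prime with e=1, f=2, g=1.
Therefore p is inert.

inert


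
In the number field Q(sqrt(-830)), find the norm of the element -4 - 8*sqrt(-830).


N(a + b*sqrt(d)) = a^2 - d*b^2
= (-4)^2 - (-830)*(-8)^2
= 16 + 53120
= 53136

53136


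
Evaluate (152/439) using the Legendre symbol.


p = 439 is prime, so compute (152/439) with the reciprocity algorithm (Jacobi-symbol steps: pull out 2s via (2/n), flip via reciprocity, reduce):
  pull out 2: (2/439) = +1  (since 439 mod 8 = 7)
  pull out 2: (2/439) = +1  (since 439 mod 8 = 7)
  pull out 2: (2/439) = +1  (since 439 mod 8 = 7)
  reciprocity: (19/439) -> -(439/19)
  reduce: (2/19)
  pull out 2: (2/19) = -1  (since 19 mod 8 = 3)
  (1/19) = 1
Product of signs = 1
(152/439) = 1

1


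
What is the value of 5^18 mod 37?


p = 37 is prime and the exponent is (p-1)/2 = 18, so by Euler's criterion 5^18 = (5/37) = +1 or -1 mod 37.
Compute by square-and-multiply:
  18 = 16 + 2 (binary 10010)
  Repeated squaring mod 37: 5^1 = 5, 5^2 = 25, 5^4 = 33, 5^8 = 16, 5^16 = 34
  5^18 = 5^16 * 5^2 = 34 * 25 mod 37
    34 * 25 = 850 = 36 mod 37
  5^18 = 36 mod 37
Result 36 = p - 1 = -1 mod 37: 5 is a quadratic non-residue mod 37. As a residue in [0, p-1] the value is 36.
5^18 mod 37 = 36

36


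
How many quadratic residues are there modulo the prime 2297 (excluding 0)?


For prime p, the number of non-zero quadratic residues is (p-1)/2.
= (2297-1)/2
= 1148

1148


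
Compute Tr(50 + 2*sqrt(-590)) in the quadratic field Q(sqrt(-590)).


Tr(a + b*sqrt(d)) = (a + b*sqrt(d)) + (a - b*sqrt(d)) = 2a
= 2 * (50)
= 100

100


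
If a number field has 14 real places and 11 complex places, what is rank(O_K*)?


By Dirichlet's unit theorem:
rank = r1 + r2 - 1
= 14 + 11 - 1
= 24

24


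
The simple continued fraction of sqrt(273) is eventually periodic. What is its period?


Run the CF algorithm for sqrt(273).
a_0 = floor(sqrt(273)) = 16; set m_0=0, q_0=1.
Recurrence: m' = q*a - m,  q' = (d - m'^2)/q,  a' = floor((a_0 + m')/q').
  step 1: m=16, q=17, a=1
  step 2: m=1, q=16, a=1
  step 3: m=15, q=3, a=10
  step 4: m=15, q=16, a=1
  step 5: m=1, q=17, a=1
  step 6: m=16, q=1, a=32
a_6 = 2*a_0 = 32, so the period closes here.
sqrt(273) = [16; 1, 1, 10, 1, 1, 32]
Period length = 6

6


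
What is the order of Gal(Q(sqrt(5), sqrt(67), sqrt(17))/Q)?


The 3 square roots of distinct primes are multiplicatively independent over Q,
so [K:Q] = 2^3 and Gal(K/Q) is isomorphic to (Z/2Z)^3.
|Gal| = 2^3 = 8

8


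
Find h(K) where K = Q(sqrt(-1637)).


K = Q(sqrt(-1637)). d mod 4 = 3, so D = disc(K) = 4d = -6548
h(K) equals the number of primitive reduced positive-definite forms (a, b, c) = a*x^2 + b*x*y + c*y^2 with b^2 - 4ac = D,
where reduced means |b| <= a <= c, with b >= 0 whenever |b| = a or a = c, and primitive means gcd(a, b, c) = 1.
Reduced forces 3a^2 <= |D| = 6548, so 1 <= a <= 46; b must have the parity of D, and c = (b^2 - D)/(4a) must be an integer >= a.
Enumerate a = 1..46, b in [-a, a]:
  a=1: (1, 0, 1637)  [1]
  a=2: (2, 2, 819)  [1]
  a=3: (3, -2, 546), (3, 2, 546)  [2]
  a=4..5: none
  a=6: (6, -2, 273), (6, 2, 273)  [2]
  a=7: (7, -2, 234), (7, 2, 234)  [2]
  a=8: none
  a=9: (9, -2, 182), (9, 2, 182)  [2]
  a=10..12: none
  a=13: (13, -2, 126), (13, 2, 126)  [2]
  a=14: (14, -2, 117), (14, 2, 117)  [2]
  a=15..17: none
  a=18: (18, -2, 91), (18, 2, 91)  [2]
  a=19: (19, -8, 87), (19, 8, 87)  [2]
  a=20: none
  a=21: (21, -16, 81), (21, -2, 78), (21, 2, 78), (21, 16, 81)  [4]
  a=22..25: none
  a=26: (26, -2, 63), (26, 2, 63)  [2]
  a=27: (27, -16, 63), (27, 16, 63)  [2]
  a=28: none
  a=29: (29, -8, 57), (29, 8, 57)  [2]
  a=30..36: none
  a=37: (37, -36, 53), (37, 36, 53)  [2]
  a=38: (38, -30, 49), (38, 30, 49)  [2]
  a=39: (39, -28, 47), (39, -2, 42), (39, 2, 42), (39, 28, 47)  [4]
  a=40..41: none
  a=42: (42, -26, 43), (42, 26, 43)  [2]
  a=43..46: none
Total reduced forms: 1 + 1 + 2 + 2 + 2 + 2 + 2 + 2 + 2 + 2 + 4 + 2 + 2 + 2 + 2 + 2 + 4 + 2 = 38
h = 38

38


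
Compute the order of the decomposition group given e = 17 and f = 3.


|D_P| = e * f
= 17 * 3
= 51

51


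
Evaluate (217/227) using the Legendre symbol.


p = 227 is prime, so compute (217/227) with the reciprocity algorithm (Jacobi-symbol steps: pull out 2s via (2/n), flip via reciprocity, reduce):
  reciprocity: (217/227) -> +(227/217)
  reduce: (10/217)
  pull out 2: (2/217) = +1  (since 217 mod 8 = 1)
  reciprocity: (5/217) -> +(217/5)
  reduce: (2/5)
  pull out 2: (2/5) = -1  (since 5 mod 8 = 5)
  (1/5) = 1
Product of signs = -1
(217/227) = -1

-1


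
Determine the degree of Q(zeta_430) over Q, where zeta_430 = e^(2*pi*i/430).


The degree equals Euler's totient phi(430).
430 = 2 * 5 * 43
phi(430) = 168

168


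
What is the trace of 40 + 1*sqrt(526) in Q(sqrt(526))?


Tr(a + b*sqrt(d)) = (a + b*sqrt(d)) + (a - b*sqrt(d)) = 2a
= 2 * (40)
= 80

80


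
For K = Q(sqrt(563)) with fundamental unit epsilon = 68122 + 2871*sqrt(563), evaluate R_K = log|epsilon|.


epsilon = 68122 + 2871*sqrt(563)
= 136244.0000
R = ln(136244.0000)
= 11.8222

11.8222


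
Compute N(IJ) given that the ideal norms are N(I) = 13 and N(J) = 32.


N(IJ) = N(I) * N(J)
= 13 * 32
= 416

416


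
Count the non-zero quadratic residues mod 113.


For prime p, the number of non-zero quadratic residues is (p-1)/2.
= (113-1)/2
= 56

56


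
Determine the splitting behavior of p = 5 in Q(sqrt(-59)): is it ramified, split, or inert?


K = Q(sqrt(-59)). Since d mod 4 = 1, disc(K) = -59.
Check p | disc: -59 mod 5 = 1.
p does not divide disc. Compute Legendre symbol (d/p):
1^((5-1)/2) mod 5 = 1
(d/p) = 1, so p splits: (p) = P*P' with e=1, f=1, g=2.
Therefore p is split.

split


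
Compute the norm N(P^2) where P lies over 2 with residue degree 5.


N(P^a) = p^(a*f)
= 2^(2*5)
= 2^10
= 1024

1024
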